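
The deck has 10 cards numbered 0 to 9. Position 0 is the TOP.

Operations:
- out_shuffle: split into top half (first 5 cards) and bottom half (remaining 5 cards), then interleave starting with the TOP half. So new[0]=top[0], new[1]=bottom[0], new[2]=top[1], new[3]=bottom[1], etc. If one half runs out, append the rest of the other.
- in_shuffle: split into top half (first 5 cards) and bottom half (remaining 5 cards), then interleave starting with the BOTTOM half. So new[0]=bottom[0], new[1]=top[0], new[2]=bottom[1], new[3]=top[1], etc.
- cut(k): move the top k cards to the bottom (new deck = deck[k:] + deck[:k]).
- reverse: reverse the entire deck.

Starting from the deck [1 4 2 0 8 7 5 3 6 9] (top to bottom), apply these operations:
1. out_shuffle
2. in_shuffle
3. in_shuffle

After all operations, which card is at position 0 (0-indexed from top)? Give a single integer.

Answer: 4

Derivation:
After op 1 (out_shuffle): [1 7 4 5 2 3 0 6 8 9]
After op 2 (in_shuffle): [3 1 0 7 6 4 8 5 9 2]
After op 3 (in_shuffle): [4 3 8 1 5 0 9 7 2 6]
Position 0: card 4.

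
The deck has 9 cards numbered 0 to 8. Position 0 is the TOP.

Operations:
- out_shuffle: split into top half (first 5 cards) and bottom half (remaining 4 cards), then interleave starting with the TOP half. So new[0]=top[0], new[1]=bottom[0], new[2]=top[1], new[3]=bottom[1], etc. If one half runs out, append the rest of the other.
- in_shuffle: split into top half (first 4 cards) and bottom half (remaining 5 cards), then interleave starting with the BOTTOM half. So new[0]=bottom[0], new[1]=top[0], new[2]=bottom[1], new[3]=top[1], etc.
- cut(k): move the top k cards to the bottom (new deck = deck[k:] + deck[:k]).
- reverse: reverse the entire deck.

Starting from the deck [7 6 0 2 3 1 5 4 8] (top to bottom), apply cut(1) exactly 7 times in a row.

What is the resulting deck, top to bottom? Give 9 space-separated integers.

After op 1 (cut(1)): [6 0 2 3 1 5 4 8 7]
After op 2 (cut(1)): [0 2 3 1 5 4 8 7 6]
After op 3 (cut(1)): [2 3 1 5 4 8 7 6 0]
After op 4 (cut(1)): [3 1 5 4 8 7 6 0 2]
After op 5 (cut(1)): [1 5 4 8 7 6 0 2 3]
After op 6 (cut(1)): [5 4 8 7 6 0 2 3 1]
After op 7 (cut(1)): [4 8 7 6 0 2 3 1 5]

Answer: 4 8 7 6 0 2 3 1 5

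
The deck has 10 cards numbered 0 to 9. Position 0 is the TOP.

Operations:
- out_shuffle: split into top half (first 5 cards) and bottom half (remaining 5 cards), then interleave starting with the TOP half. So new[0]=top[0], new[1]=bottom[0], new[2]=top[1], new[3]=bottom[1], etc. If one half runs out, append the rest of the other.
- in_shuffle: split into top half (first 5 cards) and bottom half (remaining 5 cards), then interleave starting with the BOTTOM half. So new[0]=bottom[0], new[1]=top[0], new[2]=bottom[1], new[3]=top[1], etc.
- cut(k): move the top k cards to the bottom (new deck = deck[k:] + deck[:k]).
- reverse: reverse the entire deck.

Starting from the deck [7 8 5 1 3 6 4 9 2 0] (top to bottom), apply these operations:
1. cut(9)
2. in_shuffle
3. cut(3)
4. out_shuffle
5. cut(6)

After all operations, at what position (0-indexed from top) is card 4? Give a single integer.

After op 1 (cut(9)): [0 7 8 5 1 3 6 4 9 2]
After op 2 (in_shuffle): [3 0 6 7 4 8 9 5 2 1]
After op 3 (cut(3)): [7 4 8 9 5 2 1 3 0 6]
After op 4 (out_shuffle): [7 2 4 1 8 3 9 0 5 6]
After op 5 (cut(6)): [9 0 5 6 7 2 4 1 8 3]
Card 4 is at position 6.

Answer: 6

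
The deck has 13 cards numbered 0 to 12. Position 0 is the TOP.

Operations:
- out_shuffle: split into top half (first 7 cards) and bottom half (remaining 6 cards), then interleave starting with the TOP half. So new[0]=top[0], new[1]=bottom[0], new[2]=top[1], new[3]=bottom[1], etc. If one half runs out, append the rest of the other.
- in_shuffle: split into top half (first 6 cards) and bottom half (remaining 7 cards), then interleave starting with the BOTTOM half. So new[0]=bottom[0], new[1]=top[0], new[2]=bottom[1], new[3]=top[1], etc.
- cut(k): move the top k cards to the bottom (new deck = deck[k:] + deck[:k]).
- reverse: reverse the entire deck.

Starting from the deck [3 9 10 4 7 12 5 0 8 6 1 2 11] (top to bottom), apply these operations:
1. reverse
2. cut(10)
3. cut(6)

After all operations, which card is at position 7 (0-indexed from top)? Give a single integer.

After op 1 (reverse): [11 2 1 6 8 0 5 12 7 4 10 9 3]
After op 2 (cut(10)): [10 9 3 11 2 1 6 8 0 5 12 7 4]
After op 3 (cut(6)): [6 8 0 5 12 7 4 10 9 3 11 2 1]
Position 7: card 10.

Answer: 10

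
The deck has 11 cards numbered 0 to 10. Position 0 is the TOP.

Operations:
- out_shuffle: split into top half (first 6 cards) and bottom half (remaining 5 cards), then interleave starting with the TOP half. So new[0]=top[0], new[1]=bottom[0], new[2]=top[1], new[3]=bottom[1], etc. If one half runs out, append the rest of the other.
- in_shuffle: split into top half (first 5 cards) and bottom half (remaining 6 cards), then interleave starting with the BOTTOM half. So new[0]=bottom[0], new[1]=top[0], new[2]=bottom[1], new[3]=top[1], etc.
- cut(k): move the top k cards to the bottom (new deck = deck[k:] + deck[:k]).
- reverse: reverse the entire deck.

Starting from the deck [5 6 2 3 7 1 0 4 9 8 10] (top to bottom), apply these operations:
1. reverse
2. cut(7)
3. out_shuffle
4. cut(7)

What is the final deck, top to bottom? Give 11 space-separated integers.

Answer: 1 10 7 8 3 9 2 4 6 0 5

Derivation:
After op 1 (reverse): [10 8 9 4 0 1 7 3 2 6 5]
After op 2 (cut(7)): [3 2 6 5 10 8 9 4 0 1 7]
After op 3 (out_shuffle): [3 9 2 4 6 0 5 1 10 7 8]
After op 4 (cut(7)): [1 10 7 8 3 9 2 4 6 0 5]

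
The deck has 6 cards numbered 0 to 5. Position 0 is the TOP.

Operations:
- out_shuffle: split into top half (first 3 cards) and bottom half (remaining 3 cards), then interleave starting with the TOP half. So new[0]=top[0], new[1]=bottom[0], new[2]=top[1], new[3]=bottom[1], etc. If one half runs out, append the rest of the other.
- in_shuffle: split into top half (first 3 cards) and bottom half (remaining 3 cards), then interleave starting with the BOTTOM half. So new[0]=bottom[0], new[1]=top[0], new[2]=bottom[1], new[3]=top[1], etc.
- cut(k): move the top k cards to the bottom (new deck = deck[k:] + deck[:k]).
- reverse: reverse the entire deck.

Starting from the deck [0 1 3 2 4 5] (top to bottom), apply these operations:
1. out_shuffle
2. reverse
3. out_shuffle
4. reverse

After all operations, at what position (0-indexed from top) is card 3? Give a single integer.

After op 1 (out_shuffle): [0 2 1 4 3 5]
After op 2 (reverse): [5 3 4 1 2 0]
After op 3 (out_shuffle): [5 1 3 2 4 0]
After op 4 (reverse): [0 4 2 3 1 5]
Card 3 is at position 3.

Answer: 3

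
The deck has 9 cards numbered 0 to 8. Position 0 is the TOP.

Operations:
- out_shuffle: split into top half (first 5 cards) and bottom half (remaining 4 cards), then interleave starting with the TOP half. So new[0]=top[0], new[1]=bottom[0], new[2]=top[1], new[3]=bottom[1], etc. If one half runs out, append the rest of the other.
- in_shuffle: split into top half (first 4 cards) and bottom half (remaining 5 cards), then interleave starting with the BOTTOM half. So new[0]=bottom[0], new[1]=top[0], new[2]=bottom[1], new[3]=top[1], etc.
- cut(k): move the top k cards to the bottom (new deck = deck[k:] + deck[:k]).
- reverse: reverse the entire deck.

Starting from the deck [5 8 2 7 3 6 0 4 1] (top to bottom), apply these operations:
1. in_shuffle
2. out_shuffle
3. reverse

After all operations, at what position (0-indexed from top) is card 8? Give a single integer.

After op 1 (in_shuffle): [3 5 6 8 0 2 4 7 1]
After op 2 (out_shuffle): [3 2 5 4 6 7 8 1 0]
After op 3 (reverse): [0 1 8 7 6 4 5 2 3]
Card 8 is at position 2.

Answer: 2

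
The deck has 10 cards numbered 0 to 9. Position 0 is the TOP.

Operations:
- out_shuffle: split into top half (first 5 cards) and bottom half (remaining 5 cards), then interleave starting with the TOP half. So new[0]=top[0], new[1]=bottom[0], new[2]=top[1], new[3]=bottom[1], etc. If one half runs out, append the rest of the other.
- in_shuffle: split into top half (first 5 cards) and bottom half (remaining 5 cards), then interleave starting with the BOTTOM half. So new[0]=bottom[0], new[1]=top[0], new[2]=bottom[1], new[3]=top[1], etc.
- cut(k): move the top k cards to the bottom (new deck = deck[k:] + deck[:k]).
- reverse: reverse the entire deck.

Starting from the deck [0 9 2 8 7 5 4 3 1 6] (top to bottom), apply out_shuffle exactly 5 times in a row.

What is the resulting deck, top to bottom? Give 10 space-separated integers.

After op 1 (out_shuffle): [0 5 9 4 2 3 8 1 7 6]
After op 2 (out_shuffle): [0 3 5 8 9 1 4 7 2 6]
After op 3 (out_shuffle): [0 1 3 4 5 7 8 2 9 6]
After op 4 (out_shuffle): [0 7 1 8 3 2 4 9 5 6]
After op 5 (out_shuffle): [0 2 7 4 1 9 8 5 3 6]

Answer: 0 2 7 4 1 9 8 5 3 6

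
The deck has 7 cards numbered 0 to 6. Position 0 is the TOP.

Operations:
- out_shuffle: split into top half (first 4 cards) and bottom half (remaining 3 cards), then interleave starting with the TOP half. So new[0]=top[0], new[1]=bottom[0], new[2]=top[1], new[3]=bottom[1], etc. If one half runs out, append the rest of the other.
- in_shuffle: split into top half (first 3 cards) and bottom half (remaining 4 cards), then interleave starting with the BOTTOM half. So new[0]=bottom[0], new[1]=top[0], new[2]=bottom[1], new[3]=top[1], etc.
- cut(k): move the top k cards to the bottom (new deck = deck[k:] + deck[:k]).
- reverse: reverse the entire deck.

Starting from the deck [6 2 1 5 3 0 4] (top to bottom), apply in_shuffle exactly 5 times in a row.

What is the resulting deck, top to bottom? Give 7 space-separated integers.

Answer: 2 5 0 6 1 3 4

Derivation:
After op 1 (in_shuffle): [5 6 3 2 0 1 4]
After op 2 (in_shuffle): [2 5 0 6 1 3 4]
After op 3 (in_shuffle): [6 2 1 5 3 0 4]
After op 4 (in_shuffle): [5 6 3 2 0 1 4]
After op 5 (in_shuffle): [2 5 0 6 1 3 4]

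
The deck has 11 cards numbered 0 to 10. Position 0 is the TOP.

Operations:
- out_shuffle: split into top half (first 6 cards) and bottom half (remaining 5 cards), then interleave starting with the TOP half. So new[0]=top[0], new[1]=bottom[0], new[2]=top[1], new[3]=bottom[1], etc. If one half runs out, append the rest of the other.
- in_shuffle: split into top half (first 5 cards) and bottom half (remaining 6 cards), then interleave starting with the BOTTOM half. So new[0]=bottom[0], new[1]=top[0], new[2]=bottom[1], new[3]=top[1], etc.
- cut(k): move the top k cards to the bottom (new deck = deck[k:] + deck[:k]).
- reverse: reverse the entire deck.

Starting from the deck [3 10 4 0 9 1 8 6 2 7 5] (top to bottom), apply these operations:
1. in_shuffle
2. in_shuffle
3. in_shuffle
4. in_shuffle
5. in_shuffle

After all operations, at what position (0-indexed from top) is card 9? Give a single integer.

After op 1 (in_shuffle): [1 3 8 10 6 4 2 0 7 9 5]
After op 2 (in_shuffle): [4 1 2 3 0 8 7 10 9 6 5]
After op 3 (in_shuffle): [8 4 7 1 10 2 9 3 6 0 5]
After op 4 (in_shuffle): [2 8 9 4 3 7 6 1 0 10 5]
After op 5 (in_shuffle): [7 2 6 8 1 9 0 4 10 3 5]
Card 9 is at position 5.

Answer: 5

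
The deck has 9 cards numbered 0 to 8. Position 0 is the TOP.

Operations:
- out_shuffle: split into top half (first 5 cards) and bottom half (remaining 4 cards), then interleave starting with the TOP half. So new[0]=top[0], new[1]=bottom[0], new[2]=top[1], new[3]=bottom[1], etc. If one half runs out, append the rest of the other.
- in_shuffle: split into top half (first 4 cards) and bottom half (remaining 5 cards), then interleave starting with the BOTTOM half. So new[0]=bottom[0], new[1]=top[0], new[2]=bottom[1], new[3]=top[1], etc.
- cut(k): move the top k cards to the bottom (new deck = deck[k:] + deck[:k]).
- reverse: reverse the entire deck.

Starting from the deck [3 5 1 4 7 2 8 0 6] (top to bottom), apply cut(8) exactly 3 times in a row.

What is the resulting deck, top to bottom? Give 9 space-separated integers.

After op 1 (cut(8)): [6 3 5 1 4 7 2 8 0]
After op 2 (cut(8)): [0 6 3 5 1 4 7 2 8]
After op 3 (cut(8)): [8 0 6 3 5 1 4 7 2]

Answer: 8 0 6 3 5 1 4 7 2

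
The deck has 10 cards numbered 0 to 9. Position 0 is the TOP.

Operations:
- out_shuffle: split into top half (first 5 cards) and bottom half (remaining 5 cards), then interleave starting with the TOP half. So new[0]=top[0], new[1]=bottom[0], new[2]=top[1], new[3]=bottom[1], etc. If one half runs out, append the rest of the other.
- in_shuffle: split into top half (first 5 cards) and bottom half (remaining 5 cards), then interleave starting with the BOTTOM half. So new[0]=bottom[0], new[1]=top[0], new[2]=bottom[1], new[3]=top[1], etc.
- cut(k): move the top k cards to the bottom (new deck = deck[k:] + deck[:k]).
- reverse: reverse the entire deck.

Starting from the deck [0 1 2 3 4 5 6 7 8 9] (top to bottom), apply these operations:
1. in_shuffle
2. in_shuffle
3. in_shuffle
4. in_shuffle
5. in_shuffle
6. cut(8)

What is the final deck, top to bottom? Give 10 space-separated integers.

Answer: 1 0 9 8 7 6 5 4 3 2

Derivation:
After op 1 (in_shuffle): [5 0 6 1 7 2 8 3 9 4]
After op 2 (in_shuffle): [2 5 8 0 3 6 9 1 4 7]
After op 3 (in_shuffle): [6 2 9 5 1 8 4 0 7 3]
After op 4 (in_shuffle): [8 6 4 2 0 9 7 5 3 1]
After op 5 (in_shuffle): [9 8 7 6 5 4 3 2 1 0]
After op 6 (cut(8)): [1 0 9 8 7 6 5 4 3 2]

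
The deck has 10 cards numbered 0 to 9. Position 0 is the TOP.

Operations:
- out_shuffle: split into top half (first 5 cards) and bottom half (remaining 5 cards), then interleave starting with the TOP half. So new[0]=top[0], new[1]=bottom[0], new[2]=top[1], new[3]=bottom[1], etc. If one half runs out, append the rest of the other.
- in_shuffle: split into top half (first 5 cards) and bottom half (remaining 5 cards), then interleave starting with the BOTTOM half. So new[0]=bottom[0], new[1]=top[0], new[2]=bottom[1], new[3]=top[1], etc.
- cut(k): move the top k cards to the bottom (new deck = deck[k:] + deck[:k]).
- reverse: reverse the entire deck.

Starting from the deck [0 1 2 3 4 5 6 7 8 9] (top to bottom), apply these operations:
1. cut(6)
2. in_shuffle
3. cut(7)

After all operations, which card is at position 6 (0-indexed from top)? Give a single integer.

Answer: 7

Derivation:
After op 1 (cut(6)): [6 7 8 9 0 1 2 3 4 5]
After op 2 (in_shuffle): [1 6 2 7 3 8 4 9 5 0]
After op 3 (cut(7)): [9 5 0 1 6 2 7 3 8 4]
Position 6: card 7.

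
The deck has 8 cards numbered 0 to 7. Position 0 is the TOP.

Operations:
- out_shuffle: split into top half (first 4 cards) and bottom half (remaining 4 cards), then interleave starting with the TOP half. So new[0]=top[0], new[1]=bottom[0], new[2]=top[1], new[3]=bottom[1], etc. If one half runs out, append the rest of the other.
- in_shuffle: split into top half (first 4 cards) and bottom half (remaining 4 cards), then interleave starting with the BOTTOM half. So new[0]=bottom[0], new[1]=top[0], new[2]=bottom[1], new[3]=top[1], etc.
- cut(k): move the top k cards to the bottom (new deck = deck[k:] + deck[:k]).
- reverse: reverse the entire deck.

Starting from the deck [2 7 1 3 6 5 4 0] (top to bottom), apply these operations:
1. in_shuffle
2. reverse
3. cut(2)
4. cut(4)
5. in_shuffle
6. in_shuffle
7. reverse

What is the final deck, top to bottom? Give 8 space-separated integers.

After op 1 (in_shuffle): [6 2 5 7 4 1 0 3]
After op 2 (reverse): [3 0 1 4 7 5 2 6]
After op 3 (cut(2)): [1 4 7 5 2 6 3 0]
After op 4 (cut(4)): [2 6 3 0 1 4 7 5]
After op 5 (in_shuffle): [1 2 4 6 7 3 5 0]
After op 6 (in_shuffle): [7 1 3 2 5 4 0 6]
After op 7 (reverse): [6 0 4 5 2 3 1 7]

Answer: 6 0 4 5 2 3 1 7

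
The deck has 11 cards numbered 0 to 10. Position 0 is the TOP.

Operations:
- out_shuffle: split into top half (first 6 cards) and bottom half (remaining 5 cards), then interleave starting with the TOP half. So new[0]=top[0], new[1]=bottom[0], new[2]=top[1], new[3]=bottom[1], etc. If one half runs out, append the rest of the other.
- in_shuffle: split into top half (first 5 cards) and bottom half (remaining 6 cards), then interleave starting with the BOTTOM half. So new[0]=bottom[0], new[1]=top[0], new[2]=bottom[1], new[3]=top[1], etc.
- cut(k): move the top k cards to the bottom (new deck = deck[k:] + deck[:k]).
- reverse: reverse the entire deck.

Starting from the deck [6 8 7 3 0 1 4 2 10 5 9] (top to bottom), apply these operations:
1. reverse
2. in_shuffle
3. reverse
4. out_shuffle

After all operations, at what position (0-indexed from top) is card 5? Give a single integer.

Answer: 3

Derivation:
After op 1 (reverse): [9 5 10 2 4 1 0 3 7 8 6]
After op 2 (in_shuffle): [1 9 0 5 3 10 7 2 8 4 6]
After op 3 (reverse): [6 4 8 2 7 10 3 5 0 9 1]
After op 4 (out_shuffle): [6 3 4 5 8 0 2 9 7 1 10]
Card 5 is at position 3.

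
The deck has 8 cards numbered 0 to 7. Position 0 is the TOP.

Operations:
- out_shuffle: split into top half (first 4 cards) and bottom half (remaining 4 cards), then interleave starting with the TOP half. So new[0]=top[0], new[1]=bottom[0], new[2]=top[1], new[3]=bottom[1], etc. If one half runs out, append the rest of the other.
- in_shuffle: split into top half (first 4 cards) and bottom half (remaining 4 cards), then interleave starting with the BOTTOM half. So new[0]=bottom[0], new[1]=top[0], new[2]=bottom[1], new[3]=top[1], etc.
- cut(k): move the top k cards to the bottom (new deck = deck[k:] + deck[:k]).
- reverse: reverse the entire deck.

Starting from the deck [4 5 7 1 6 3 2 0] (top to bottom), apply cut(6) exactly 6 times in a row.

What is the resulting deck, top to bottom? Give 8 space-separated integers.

After op 1 (cut(6)): [2 0 4 5 7 1 6 3]
After op 2 (cut(6)): [6 3 2 0 4 5 7 1]
After op 3 (cut(6)): [7 1 6 3 2 0 4 5]
After op 4 (cut(6)): [4 5 7 1 6 3 2 0]
After op 5 (cut(6)): [2 0 4 5 7 1 6 3]
After op 6 (cut(6)): [6 3 2 0 4 5 7 1]

Answer: 6 3 2 0 4 5 7 1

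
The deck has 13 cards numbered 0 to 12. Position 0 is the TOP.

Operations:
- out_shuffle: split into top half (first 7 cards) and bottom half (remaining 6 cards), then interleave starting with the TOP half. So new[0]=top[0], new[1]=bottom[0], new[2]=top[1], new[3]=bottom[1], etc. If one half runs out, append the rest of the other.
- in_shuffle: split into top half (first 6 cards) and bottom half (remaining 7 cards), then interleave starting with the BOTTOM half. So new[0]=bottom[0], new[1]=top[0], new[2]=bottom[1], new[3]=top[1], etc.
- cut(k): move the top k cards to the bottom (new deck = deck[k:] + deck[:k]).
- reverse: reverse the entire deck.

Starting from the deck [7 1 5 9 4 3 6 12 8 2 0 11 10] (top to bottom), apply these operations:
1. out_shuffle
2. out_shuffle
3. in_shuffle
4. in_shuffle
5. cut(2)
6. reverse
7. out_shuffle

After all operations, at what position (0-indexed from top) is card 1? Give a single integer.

After op 1 (out_shuffle): [7 12 1 8 5 2 9 0 4 11 3 10 6]
After op 2 (out_shuffle): [7 0 12 4 1 11 8 3 5 10 2 6 9]
After op 3 (in_shuffle): [8 7 3 0 5 12 10 4 2 1 6 11 9]
After op 4 (in_shuffle): [10 8 4 7 2 3 1 0 6 5 11 12 9]
After op 5 (cut(2)): [4 7 2 3 1 0 6 5 11 12 9 10 8]
After op 6 (reverse): [8 10 9 12 11 5 6 0 1 3 2 7 4]
After op 7 (out_shuffle): [8 0 10 1 9 3 12 2 11 7 5 4 6]
Card 1 is at position 3.

Answer: 3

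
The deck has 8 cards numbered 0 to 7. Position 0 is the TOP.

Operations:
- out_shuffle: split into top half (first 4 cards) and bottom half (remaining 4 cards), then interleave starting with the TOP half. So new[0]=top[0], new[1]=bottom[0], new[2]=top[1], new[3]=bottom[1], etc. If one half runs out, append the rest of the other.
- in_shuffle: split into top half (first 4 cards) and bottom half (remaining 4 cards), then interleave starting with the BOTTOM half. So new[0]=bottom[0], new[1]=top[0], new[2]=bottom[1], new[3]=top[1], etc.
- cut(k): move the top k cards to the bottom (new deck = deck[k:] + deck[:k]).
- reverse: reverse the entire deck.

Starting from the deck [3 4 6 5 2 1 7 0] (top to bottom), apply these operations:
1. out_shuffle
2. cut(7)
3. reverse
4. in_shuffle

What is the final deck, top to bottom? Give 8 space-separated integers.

After op 1 (out_shuffle): [3 2 4 1 6 7 5 0]
After op 2 (cut(7)): [0 3 2 4 1 6 7 5]
After op 3 (reverse): [5 7 6 1 4 2 3 0]
After op 4 (in_shuffle): [4 5 2 7 3 6 0 1]

Answer: 4 5 2 7 3 6 0 1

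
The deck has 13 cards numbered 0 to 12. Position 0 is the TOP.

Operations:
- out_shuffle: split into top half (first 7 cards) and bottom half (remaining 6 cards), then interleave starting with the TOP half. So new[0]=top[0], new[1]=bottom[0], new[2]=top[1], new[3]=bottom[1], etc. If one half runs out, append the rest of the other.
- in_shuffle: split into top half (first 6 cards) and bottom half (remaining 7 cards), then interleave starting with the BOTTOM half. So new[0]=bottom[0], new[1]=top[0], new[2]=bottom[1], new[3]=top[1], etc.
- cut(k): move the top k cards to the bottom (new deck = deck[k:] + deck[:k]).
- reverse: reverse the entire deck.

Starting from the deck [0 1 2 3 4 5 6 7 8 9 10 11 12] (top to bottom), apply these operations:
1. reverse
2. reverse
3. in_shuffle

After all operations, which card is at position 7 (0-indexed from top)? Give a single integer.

After op 1 (reverse): [12 11 10 9 8 7 6 5 4 3 2 1 0]
After op 2 (reverse): [0 1 2 3 4 5 6 7 8 9 10 11 12]
After op 3 (in_shuffle): [6 0 7 1 8 2 9 3 10 4 11 5 12]
Position 7: card 3.

Answer: 3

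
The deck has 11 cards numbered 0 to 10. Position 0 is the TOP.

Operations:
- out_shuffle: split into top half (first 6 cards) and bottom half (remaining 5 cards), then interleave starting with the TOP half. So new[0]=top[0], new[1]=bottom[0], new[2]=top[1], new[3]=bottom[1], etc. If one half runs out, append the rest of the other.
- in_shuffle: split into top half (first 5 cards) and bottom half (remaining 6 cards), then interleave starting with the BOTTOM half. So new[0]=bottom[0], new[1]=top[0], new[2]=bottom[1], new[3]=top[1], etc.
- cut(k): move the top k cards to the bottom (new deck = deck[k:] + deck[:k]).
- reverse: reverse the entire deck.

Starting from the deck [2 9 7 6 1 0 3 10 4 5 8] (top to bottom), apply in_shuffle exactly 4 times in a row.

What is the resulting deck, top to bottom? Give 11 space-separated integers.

Answer: 4 3 1 7 2 5 10 0 6 9 8

Derivation:
After op 1 (in_shuffle): [0 2 3 9 10 7 4 6 5 1 8]
After op 2 (in_shuffle): [7 0 4 2 6 3 5 9 1 10 8]
After op 3 (in_shuffle): [3 7 5 0 9 4 1 2 10 6 8]
After op 4 (in_shuffle): [4 3 1 7 2 5 10 0 6 9 8]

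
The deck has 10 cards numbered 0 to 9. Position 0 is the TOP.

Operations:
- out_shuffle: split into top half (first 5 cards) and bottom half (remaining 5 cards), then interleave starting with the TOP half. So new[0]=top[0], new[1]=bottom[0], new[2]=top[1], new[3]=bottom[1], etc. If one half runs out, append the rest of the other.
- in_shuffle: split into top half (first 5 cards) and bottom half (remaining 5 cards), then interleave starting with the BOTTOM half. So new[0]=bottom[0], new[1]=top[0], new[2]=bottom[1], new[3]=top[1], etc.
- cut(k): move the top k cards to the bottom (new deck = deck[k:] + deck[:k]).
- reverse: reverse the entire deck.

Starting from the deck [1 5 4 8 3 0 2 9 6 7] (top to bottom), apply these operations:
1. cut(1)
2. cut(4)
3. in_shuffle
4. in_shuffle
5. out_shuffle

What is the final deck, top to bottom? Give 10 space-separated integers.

After op 1 (cut(1)): [5 4 8 3 0 2 9 6 7 1]
After op 2 (cut(4)): [0 2 9 6 7 1 5 4 8 3]
After op 3 (in_shuffle): [1 0 5 2 4 9 8 6 3 7]
After op 4 (in_shuffle): [9 1 8 0 6 5 3 2 7 4]
After op 5 (out_shuffle): [9 5 1 3 8 2 0 7 6 4]

Answer: 9 5 1 3 8 2 0 7 6 4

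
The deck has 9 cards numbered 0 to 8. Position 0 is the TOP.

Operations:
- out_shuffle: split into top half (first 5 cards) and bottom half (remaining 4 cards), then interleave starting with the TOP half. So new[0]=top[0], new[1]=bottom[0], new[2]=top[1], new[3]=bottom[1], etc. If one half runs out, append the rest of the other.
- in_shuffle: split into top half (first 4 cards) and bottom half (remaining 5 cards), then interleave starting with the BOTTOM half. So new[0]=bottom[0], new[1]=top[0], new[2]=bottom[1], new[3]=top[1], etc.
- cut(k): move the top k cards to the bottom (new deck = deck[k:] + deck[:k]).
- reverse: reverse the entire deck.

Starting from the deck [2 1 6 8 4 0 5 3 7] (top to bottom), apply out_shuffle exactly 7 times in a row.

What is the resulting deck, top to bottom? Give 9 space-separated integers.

After op 1 (out_shuffle): [2 0 1 5 6 3 8 7 4]
After op 2 (out_shuffle): [2 3 0 8 1 7 5 4 6]
After op 3 (out_shuffle): [2 7 3 5 0 4 8 6 1]
After op 4 (out_shuffle): [2 4 7 8 3 6 5 1 0]
After op 5 (out_shuffle): [2 6 4 5 7 1 8 0 3]
After op 6 (out_shuffle): [2 1 6 8 4 0 5 3 7]
After op 7 (out_shuffle): [2 0 1 5 6 3 8 7 4]

Answer: 2 0 1 5 6 3 8 7 4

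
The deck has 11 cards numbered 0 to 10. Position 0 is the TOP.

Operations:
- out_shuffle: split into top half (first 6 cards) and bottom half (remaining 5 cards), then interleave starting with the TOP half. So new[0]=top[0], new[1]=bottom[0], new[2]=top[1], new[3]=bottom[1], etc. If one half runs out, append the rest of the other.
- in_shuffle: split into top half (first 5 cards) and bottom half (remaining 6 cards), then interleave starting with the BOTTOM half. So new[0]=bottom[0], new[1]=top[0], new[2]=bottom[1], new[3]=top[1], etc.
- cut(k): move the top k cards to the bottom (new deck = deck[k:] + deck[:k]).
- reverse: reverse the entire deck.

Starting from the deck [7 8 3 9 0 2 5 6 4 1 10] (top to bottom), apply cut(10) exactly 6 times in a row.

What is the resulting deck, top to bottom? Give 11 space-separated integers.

After op 1 (cut(10)): [10 7 8 3 9 0 2 5 6 4 1]
After op 2 (cut(10)): [1 10 7 8 3 9 0 2 5 6 4]
After op 3 (cut(10)): [4 1 10 7 8 3 9 0 2 5 6]
After op 4 (cut(10)): [6 4 1 10 7 8 3 9 0 2 5]
After op 5 (cut(10)): [5 6 4 1 10 7 8 3 9 0 2]
After op 6 (cut(10)): [2 5 6 4 1 10 7 8 3 9 0]

Answer: 2 5 6 4 1 10 7 8 3 9 0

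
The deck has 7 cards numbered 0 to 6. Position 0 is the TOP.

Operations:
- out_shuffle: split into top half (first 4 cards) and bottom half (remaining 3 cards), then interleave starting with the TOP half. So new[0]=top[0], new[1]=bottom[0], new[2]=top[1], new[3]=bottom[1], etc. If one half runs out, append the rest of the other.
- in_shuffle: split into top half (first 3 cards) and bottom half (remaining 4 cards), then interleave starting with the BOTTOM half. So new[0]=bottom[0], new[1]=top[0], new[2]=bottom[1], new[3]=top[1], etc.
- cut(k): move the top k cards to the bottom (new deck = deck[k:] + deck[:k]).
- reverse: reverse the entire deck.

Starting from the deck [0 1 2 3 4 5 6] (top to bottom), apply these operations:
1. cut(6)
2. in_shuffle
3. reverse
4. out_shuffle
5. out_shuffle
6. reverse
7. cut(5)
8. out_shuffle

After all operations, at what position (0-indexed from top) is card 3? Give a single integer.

Answer: 5

Derivation:
After op 1 (cut(6)): [6 0 1 2 3 4 5]
After op 2 (in_shuffle): [2 6 3 0 4 1 5]
After op 3 (reverse): [5 1 4 0 3 6 2]
After op 4 (out_shuffle): [5 3 1 6 4 2 0]
After op 5 (out_shuffle): [5 4 3 2 1 0 6]
After op 6 (reverse): [6 0 1 2 3 4 5]
After op 7 (cut(5)): [4 5 6 0 1 2 3]
After op 8 (out_shuffle): [4 1 5 2 6 3 0]
Card 3 is at position 5.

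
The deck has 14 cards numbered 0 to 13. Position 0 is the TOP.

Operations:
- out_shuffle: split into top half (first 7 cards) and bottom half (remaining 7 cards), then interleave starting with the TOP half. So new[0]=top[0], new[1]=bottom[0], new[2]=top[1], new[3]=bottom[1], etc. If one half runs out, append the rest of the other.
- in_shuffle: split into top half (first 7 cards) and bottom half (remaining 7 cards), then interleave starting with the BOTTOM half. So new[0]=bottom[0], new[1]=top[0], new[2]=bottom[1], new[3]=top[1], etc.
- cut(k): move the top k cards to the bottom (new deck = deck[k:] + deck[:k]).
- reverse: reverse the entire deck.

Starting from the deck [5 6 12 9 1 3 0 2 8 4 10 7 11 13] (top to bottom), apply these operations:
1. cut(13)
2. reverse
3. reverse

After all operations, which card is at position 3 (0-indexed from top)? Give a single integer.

After op 1 (cut(13)): [13 5 6 12 9 1 3 0 2 8 4 10 7 11]
After op 2 (reverse): [11 7 10 4 8 2 0 3 1 9 12 6 5 13]
After op 3 (reverse): [13 5 6 12 9 1 3 0 2 8 4 10 7 11]
Position 3: card 12.

Answer: 12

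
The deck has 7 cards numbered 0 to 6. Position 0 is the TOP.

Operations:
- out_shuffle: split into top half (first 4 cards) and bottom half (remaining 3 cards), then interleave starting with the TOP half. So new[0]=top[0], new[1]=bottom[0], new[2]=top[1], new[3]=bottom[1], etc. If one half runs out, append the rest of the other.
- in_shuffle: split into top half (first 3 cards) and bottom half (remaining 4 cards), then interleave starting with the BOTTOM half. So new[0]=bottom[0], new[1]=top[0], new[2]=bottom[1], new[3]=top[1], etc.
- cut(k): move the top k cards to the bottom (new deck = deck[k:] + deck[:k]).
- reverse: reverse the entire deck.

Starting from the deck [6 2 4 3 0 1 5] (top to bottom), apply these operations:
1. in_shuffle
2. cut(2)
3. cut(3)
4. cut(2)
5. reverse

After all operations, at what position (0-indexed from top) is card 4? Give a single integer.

Answer: 1

Derivation:
After op 1 (in_shuffle): [3 6 0 2 1 4 5]
After op 2 (cut(2)): [0 2 1 4 5 3 6]
After op 3 (cut(3)): [4 5 3 6 0 2 1]
After op 4 (cut(2)): [3 6 0 2 1 4 5]
After op 5 (reverse): [5 4 1 2 0 6 3]
Card 4 is at position 1.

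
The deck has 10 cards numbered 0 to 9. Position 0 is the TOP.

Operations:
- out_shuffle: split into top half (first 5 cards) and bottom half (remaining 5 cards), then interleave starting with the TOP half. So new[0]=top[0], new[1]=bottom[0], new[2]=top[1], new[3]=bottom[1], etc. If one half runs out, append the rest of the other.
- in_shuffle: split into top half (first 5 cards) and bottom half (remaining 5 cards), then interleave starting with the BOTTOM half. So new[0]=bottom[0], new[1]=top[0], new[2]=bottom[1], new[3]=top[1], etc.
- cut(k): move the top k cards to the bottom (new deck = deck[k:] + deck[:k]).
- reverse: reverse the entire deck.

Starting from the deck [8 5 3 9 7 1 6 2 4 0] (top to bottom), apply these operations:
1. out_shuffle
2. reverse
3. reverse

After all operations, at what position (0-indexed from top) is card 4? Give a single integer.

Answer: 7

Derivation:
After op 1 (out_shuffle): [8 1 5 6 3 2 9 4 7 0]
After op 2 (reverse): [0 7 4 9 2 3 6 5 1 8]
After op 3 (reverse): [8 1 5 6 3 2 9 4 7 0]
Card 4 is at position 7.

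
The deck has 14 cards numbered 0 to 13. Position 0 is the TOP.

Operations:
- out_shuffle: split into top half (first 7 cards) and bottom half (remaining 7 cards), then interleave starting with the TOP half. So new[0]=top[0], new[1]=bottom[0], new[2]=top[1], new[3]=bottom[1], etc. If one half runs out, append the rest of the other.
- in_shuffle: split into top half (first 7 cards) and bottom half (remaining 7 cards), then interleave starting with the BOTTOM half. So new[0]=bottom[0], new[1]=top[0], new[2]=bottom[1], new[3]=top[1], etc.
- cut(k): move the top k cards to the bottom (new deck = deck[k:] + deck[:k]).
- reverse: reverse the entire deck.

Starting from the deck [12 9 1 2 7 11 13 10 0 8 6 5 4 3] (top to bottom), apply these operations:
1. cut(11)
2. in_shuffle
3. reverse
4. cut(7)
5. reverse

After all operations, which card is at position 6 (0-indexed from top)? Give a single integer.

After op 1 (cut(11)): [5 4 3 12 9 1 2 7 11 13 10 0 8 6]
After op 2 (in_shuffle): [7 5 11 4 13 3 10 12 0 9 8 1 6 2]
After op 3 (reverse): [2 6 1 8 9 0 12 10 3 13 4 11 5 7]
After op 4 (cut(7)): [10 3 13 4 11 5 7 2 6 1 8 9 0 12]
After op 5 (reverse): [12 0 9 8 1 6 2 7 5 11 4 13 3 10]
Position 6: card 2.

Answer: 2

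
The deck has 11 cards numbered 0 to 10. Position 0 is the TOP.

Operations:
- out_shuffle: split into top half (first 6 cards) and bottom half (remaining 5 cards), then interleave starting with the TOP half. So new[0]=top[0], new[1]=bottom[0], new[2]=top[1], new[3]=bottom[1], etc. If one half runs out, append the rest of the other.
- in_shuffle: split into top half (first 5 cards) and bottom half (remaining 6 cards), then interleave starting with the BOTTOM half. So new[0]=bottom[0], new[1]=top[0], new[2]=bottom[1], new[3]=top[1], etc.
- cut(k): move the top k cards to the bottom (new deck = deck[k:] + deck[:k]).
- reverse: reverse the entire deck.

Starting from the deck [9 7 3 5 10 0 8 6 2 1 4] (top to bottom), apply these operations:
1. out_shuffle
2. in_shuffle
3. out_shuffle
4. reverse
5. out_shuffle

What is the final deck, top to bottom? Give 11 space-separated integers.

After op 1 (out_shuffle): [9 8 7 6 3 2 5 1 10 4 0]
After op 2 (in_shuffle): [2 9 5 8 1 7 10 6 4 3 0]
After op 3 (out_shuffle): [2 10 9 6 5 4 8 3 1 0 7]
After op 4 (reverse): [7 0 1 3 8 4 5 6 9 10 2]
After op 5 (out_shuffle): [7 5 0 6 1 9 3 10 8 2 4]

Answer: 7 5 0 6 1 9 3 10 8 2 4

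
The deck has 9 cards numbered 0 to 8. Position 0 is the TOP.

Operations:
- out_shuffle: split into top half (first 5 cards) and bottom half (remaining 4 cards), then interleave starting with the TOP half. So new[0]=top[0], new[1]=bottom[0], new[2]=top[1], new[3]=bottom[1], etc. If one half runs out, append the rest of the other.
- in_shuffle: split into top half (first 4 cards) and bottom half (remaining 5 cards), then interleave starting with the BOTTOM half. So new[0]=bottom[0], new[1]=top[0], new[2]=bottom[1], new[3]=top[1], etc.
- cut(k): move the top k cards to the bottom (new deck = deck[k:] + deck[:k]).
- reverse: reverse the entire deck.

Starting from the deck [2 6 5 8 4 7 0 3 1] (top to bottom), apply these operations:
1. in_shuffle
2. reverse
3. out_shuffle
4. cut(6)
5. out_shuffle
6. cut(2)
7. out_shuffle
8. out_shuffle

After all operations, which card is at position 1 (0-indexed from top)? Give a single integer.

After op 1 (in_shuffle): [4 2 7 6 0 5 3 8 1]
After op 2 (reverse): [1 8 3 5 0 6 7 2 4]
After op 3 (out_shuffle): [1 6 8 7 3 2 5 4 0]
After op 4 (cut(6)): [5 4 0 1 6 8 7 3 2]
After op 5 (out_shuffle): [5 8 4 7 0 3 1 2 6]
After op 6 (cut(2)): [4 7 0 3 1 2 6 5 8]
After op 7 (out_shuffle): [4 2 7 6 0 5 3 8 1]
After op 8 (out_shuffle): [4 5 2 3 7 8 6 1 0]
Position 1: card 5.

Answer: 5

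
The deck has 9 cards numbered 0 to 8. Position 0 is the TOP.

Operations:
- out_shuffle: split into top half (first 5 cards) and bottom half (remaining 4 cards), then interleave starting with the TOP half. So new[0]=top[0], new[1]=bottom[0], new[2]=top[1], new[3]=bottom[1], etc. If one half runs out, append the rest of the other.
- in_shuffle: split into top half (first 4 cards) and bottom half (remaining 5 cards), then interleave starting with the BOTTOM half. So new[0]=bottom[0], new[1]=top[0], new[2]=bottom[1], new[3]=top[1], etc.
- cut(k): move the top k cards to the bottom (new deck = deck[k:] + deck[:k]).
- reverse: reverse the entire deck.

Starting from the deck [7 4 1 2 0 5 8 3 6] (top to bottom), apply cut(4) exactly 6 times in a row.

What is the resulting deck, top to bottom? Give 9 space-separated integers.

Answer: 8 3 6 7 4 1 2 0 5

Derivation:
After op 1 (cut(4)): [0 5 8 3 6 7 4 1 2]
After op 2 (cut(4)): [6 7 4 1 2 0 5 8 3]
After op 3 (cut(4)): [2 0 5 8 3 6 7 4 1]
After op 4 (cut(4)): [3 6 7 4 1 2 0 5 8]
After op 5 (cut(4)): [1 2 0 5 8 3 6 7 4]
After op 6 (cut(4)): [8 3 6 7 4 1 2 0 5]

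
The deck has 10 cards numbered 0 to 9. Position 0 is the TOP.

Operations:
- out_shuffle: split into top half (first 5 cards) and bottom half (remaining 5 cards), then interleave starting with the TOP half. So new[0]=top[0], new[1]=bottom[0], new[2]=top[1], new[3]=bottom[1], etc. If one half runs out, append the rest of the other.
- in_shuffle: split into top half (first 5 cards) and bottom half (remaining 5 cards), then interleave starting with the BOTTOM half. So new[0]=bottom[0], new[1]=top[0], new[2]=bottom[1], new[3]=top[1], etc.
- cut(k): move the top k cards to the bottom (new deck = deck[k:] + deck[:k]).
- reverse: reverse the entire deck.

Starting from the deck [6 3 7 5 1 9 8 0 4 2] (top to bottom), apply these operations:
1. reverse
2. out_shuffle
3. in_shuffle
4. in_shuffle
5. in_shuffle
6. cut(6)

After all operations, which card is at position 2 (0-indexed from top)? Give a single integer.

After op 1 (reverse): [2 4 0 8 9 1 5 7 3 6]
After op 2 (out_shuffle): [2 1 4 5 0 7 8 3 9 6]
After op 3 (in_shuffle): [7 2 8 1 3 4 9 5 6 0]
After op 4 (in_shuffle): [4 7 9 2 5 8 6 1 0 3]
After op 5 (in_shuffle): [8 4 6 7 1 9 0 2 3 5]
After op 6 (cut(6)): [0 2 3 5 8 4 6 7 1 9]
Position 2: card 3.

Answer: 3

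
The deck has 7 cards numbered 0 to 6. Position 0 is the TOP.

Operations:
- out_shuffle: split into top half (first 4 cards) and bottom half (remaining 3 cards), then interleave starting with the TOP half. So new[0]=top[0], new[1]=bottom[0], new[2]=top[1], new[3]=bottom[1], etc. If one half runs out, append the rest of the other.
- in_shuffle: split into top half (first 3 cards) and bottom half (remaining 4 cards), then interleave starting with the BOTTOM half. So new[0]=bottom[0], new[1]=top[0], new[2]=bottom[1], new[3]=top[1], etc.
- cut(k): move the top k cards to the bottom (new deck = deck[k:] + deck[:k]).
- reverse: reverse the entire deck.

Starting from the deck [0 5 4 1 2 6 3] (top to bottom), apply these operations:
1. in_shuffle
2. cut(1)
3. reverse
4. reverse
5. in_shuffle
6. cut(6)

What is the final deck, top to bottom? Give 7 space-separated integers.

After op 1 (in_shuffle): [1 0 2 5 6 4 3]
After op 2 (cut(1)): [0 2 5 6 4 3 1]
After op 3 (reverse): [1 3 4 6 5 2 0]
After op 4 (reverse): [0 2 5 6 4 3 1]
After op 5 (in_shuffle): [6 0 4 2 3 5 1]
After op 6 (cut(6)): [1 6 0 4 2 3 5]

Answer: 1 6 0 4 2 3 5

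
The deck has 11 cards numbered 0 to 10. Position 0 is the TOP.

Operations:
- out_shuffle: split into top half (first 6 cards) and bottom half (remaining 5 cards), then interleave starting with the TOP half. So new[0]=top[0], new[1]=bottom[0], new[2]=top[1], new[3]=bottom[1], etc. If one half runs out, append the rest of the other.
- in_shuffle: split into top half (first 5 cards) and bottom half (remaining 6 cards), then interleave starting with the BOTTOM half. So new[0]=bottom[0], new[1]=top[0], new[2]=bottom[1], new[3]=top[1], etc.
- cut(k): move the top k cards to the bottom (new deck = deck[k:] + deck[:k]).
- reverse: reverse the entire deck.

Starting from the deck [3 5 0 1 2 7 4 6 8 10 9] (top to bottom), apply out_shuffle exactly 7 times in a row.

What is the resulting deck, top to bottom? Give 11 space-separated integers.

Answer: 3 8 7 0 9 6 2 5 10 4 1

Derivation:
After op 1 (out_shuffle): [3 4 5 6 0 8 1 10 2 9 7]
After op 2 (out_shuffle): [3 1 4 10 5 2 6 9 0 7 8]
After op 3 (out_shuffle): [3 6 1 9 4 0 10 7 5 8 2]
After op 4 (out_shuffle): [3 10 6 7 1 5 9 8 4 2 0]
After op 5 (out_shuffle): [3 9 10 8 6 4 7 2 1 0 5]
After op 6 (out_shuffle): [3 7 9 2 10 1 8 0 6 5 4]
After op 7 (out_shuffle): [3 8 7 0 9 6 2 5 10 4 1]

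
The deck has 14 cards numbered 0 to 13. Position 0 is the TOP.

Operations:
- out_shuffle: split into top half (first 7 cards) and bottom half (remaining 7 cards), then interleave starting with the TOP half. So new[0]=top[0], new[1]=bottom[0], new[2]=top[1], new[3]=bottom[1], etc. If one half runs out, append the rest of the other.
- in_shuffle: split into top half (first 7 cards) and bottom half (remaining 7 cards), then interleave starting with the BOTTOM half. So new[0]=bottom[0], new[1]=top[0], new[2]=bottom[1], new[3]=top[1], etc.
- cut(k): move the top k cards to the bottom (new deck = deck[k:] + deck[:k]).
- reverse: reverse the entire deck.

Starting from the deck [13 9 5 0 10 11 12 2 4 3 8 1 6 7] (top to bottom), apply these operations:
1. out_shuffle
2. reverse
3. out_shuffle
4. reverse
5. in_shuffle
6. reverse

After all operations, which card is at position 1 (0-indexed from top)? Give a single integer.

After op 1 (out_shuffle): [13 2 9 4 5 3 0 8 10 1 11 6 12 7]
After op 2 (reverse): [7 12 6 11 1 10 8 0 3 5 4 9 2 13]
After op 3 (out_shuffle): [7 0 12 3 6 5 11 4 1 9 10 2 8 13]
After op 4 (reverse): [13 8 2 10 9 1 4 11 5 6 3 12 0 7]
After op 5 (in_shuffle): [11 13 5 8 6 2 3 10 12 9 0 1 7 4]
After op 6 (reverse): [4 7 1 0 9 12 10 3 2 6 8 5 13 11]
Position 1: card 7.

Answer: 7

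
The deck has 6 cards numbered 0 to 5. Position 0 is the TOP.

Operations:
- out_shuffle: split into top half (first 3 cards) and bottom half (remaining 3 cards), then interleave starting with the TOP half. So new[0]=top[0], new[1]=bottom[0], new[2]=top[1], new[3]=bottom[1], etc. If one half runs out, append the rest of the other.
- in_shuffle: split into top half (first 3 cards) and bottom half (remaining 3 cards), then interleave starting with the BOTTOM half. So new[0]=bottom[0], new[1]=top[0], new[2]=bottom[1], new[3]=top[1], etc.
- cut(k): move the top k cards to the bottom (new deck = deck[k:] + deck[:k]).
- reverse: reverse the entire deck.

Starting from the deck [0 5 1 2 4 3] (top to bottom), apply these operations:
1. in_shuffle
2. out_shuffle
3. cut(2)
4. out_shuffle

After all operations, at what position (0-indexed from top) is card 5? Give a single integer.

Answer: 5

Derivation:
After op 1 (in_shuffle): [2 0 4 5 3 1]
After op 2 (out_shuffle): [2 5 0 3 4 1]
After op 3 (cut(2)): [0 3 4 1 2 5]
After op 4 (out_shuffle): [0 1 3 2 4 5]
Card 5 is at position 5.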